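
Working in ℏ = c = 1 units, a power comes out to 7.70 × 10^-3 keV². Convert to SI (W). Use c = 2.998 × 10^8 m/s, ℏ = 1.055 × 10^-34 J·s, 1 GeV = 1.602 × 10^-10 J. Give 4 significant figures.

Power is [E]/[T] = [E]²/ℏ.
1 GeV² → 1/ℏ × (1 GeV in J)² = 2.433 × 10^14 W.
Convert the energy scale: 7.70 × 10^-3 keV² = 7.70 × 10^-15 GeV².
Result: 7.70 × 10^-15 × 2.433 × 10^14 = 1.873 W.

1.873 W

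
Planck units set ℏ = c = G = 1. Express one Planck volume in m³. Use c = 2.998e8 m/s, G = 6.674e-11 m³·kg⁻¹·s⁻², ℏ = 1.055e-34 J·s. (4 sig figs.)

4.224e-105 m³

From ℏ = c = G = 1 the volume scale is V_P = (ℏG/c³)^(3/2).
  = √(1.784e-209)
  = 4.224e-105 m³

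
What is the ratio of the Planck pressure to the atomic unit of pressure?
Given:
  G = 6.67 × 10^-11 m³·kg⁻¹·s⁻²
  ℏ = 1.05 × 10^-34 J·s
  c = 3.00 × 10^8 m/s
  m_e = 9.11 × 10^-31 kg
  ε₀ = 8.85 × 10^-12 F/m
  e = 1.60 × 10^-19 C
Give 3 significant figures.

1.55 × 10^100

Planck pressure: p_P = c⁷/(ℏG²) = 4.68 × 10^113 Pa
atomic unit of pressure: P_au = E_h/a₀³ = m_e⁴e¹⁰/((4πε₀)⁵ℏ⁸) = 3.01 × 10^13 Pa
ratio = 4.68 × 10^113 / 3.01 × 10^13 = 1.55 × 10^100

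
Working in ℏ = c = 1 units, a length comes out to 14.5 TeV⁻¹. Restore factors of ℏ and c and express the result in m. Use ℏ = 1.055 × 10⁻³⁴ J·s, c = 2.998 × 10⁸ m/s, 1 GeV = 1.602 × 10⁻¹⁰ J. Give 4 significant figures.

2.863 × 10⁻¹⁸ m

A length is [E]⁻¹ in ℏ=c=1; restore one factor of ℏc.
1 GeV⁻¹ → ℏc × (1 GeV in J)⁻¹ = 1.974 × 10⁻¹⁶ m.
Convert the energy scale: 14.5 TeV⁻¹ = 0.0145 GeV⁻¹.
Result: 0.0145 × 1.974 × 10⁻¹⁶ = 2.863 × 10⁻¹⁸ m.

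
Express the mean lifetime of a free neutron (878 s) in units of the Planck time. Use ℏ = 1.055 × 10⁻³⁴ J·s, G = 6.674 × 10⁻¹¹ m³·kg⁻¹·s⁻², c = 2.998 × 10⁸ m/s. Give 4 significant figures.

1.628 × 10⁴⁶

Planck time: t_P = √(ℏG/c⁵) = 5.392 × 10⁻⁴⁴ s.
878 / 5.392 × 10⁻⁴⁴ = 1.628 × 10⁴⁶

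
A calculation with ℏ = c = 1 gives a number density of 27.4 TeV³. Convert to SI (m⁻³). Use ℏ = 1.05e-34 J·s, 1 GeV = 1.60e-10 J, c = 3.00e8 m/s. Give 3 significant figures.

Number density is [L]⁻³ = [E]³/(ℏc)³.
1 GeV³ → 1/(ℏc)³ × (1 GeV in J)³ = 1.31e47 m⁻³.
Convert the energy scale: 27.4 TeV³ = 2.74e10 GeV³.
Result: 2.74e10 × 1.31e47 = 3.59e57 m⁻³.

3.59e57 m⁻³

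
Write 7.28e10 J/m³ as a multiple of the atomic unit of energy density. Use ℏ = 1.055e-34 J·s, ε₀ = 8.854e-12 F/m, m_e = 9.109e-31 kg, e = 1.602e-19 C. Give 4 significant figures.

atomic unit of energy density: u_au = E_h/a₀³ = m_e⁴e¹⁰/((4πε₀)⁵ℏ⁸) = 2.929e13 J/m³.
7.28e10 / 2.929e13 = 2.485e-3

2.485e-3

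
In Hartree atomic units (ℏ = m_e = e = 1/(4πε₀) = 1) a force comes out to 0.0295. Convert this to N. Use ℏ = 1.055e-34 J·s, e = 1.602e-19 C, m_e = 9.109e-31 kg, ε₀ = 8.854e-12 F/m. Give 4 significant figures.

2.425e-9 N

One atomic unit of force: F_au = E_h/a₀ = m_e²e⁶/((4πε₀)³ℏ⁴) = 8.220e-8 N.
0.0295 × 8.220e-8 N = 2.425e-9 N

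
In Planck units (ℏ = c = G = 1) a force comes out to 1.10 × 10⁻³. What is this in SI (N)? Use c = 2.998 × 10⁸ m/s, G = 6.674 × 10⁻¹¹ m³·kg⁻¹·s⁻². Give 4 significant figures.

One Planck force: F_P = c⁴/G = 1.210 × 10⁴⁴ N.
1.10 × 10⁻³ × 1.210 × 10⁴⁴ N = 1.331 × 10⁴¹ N

1.331 × 10⁴¹ N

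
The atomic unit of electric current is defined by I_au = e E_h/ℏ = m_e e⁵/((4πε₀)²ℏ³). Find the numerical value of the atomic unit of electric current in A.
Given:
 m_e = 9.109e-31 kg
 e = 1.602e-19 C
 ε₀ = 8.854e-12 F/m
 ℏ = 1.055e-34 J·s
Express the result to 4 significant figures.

I_au = e E_h/ℏ = m_e e⁵/((4πε₀)²ℏ³)
E_h = 4.354e-18 J
e·E_h/ℏ = 6.612e-3 A

6.612e-3 A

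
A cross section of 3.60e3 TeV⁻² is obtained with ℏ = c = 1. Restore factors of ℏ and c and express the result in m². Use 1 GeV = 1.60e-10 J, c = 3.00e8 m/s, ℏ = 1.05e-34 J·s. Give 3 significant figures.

1.40e-34 m²

Area is [L]² = [E]⁻²·(ℏc)²; restore (ℏc)².
1 GeV⁻² → (ℏc)² × (1 GeV in J)⁻² = 3.88e-32 m².
Convert the energy scale: 3.60e3 TeV⁻² = 3.60e-3 GeV⁻².
Result: 3.60e-3 × 3.88e-32 = 1.40e-34 m².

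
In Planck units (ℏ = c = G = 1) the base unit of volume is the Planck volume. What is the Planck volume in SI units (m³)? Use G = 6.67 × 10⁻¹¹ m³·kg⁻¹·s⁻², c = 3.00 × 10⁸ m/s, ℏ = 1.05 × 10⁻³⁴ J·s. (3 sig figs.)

V_P = (ℏG/c³)^(3/2)
  = √(1.75 × 10⁻²⁰⁹)
  = 4.18 × 10⁻¹⁰⁵ m³

4.18 × 10⁻¹⁰⁵ m³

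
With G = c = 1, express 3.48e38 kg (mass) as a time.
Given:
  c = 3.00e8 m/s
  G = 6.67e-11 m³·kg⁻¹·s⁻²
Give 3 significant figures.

Mass → time via G/c³.
3.48e38 kg × (G/c³) = 860 s

860 s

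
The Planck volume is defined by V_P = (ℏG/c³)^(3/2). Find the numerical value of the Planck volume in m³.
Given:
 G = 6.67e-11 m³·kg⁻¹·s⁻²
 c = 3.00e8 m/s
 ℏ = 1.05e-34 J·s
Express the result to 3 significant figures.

4.18e-105 m³

V_P = (ℏG/c³)^(3/2)
  = √(1.75e-209)
  = 4.18e-105 m³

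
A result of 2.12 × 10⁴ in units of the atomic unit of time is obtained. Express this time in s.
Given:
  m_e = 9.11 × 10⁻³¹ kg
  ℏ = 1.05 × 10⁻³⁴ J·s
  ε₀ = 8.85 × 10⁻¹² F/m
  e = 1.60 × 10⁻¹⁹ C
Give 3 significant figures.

One atomic unit of time: τ_au = (4πε₀)²ℏ³/(m_e e⁴) = 2.40 × 10⁻¹⁷ s.
2.12 × 10⁴ × 2.40 × 10⁻¹⁷ s = 5.08 × 10⁻¹³ s

5.08 × 10⁻¹³ s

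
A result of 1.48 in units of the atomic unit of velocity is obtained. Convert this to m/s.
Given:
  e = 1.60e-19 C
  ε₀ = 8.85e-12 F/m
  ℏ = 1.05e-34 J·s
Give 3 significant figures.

One atomic unit of velocity: v_au = e²/(4πε₀ℏ) = 2.19e6 m/s.
1.48 × 2.19e6 m/s = 3.24e6 m/s

3.24e6 m/s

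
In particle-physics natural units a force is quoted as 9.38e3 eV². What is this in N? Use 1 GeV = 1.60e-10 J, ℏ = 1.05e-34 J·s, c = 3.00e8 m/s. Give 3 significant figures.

7.62e-9 N

Force is [E]/[L] = [E]²/(ℏc); restore (ℏc)⁻¹.
1 GeV² → 1/(ℏc) × (1 GeV in J)² = 8.13e5 N.
Convert the energy scale: 9.38e3 eV² = 9.38e-15 GeV².
Result: 9.38e-15 × 8.13e5 = 7.62e-9 N.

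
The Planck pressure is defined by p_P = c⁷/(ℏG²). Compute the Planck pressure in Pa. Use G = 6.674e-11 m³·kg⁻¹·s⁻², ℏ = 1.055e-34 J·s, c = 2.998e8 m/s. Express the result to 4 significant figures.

4.632e113 Pa

p_P = c⁷/(ℏG²)
  = 2.177e59 / 4.699e-55
  = 4.632e113 Pa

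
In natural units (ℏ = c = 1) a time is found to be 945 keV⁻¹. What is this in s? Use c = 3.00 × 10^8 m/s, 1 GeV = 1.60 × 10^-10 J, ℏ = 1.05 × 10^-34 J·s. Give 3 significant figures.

A time is [E]⁻¹ in ℏ=c=1; restore one factor of ℏ.
1 GeV⁻¹ → ℏ × (1 GeV in J)⁻¹ = 6.56 × 10^-25 s.
Convert the energy scale: 945 keV⁻¹ = 9.45 × 10^8 GeV⁻¹.
Result: 9.45 × 10^8 × 6.56 × 10^-25 = 6.20 × 10^-16 s.

6.20 × 10^-16 s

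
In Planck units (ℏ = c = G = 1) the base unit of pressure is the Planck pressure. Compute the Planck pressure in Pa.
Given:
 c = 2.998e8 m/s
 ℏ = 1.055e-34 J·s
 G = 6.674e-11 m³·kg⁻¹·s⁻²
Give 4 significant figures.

4.632e113 Pa

p_P = c⁷/(ℏG²)
  = 2.177e59 / 4.699e-55
  = 4.632e113 Pa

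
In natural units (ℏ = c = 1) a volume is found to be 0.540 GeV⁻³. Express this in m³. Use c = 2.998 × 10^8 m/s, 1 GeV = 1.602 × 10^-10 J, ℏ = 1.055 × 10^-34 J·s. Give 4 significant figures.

4.156 × 10^-48 m³

Volume is [L]³ = [E]⁻³·(ℏc)³.
1 GeV⁻³ → (ℏc)³ × (1 GeV in J)⁻³ = 7.696 × 10^-48 m³.
Result: 0.540 × 7.696 × 10^-48 = 4.156 × 10^-48 m³.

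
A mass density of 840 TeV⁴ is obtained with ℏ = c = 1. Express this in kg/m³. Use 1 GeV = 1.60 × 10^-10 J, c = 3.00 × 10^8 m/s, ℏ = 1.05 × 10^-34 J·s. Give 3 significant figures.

1.96 × 10^35 kg/m³

Mass density is [E]/(c²[L]³) = [E]⁴/(ℏ³c⁵).
1 GeV⁴ → 1/(ℏ³c⁵) × (1 GeV in J)⁴ = 2.33 × 10^20 kg/m³.
Convert the energy scale: 840 TeV⁴ = 8.40 × 10^14 GeV⁴.
Result: 8.40 × 10^14 × 2.33 × 10^20 = 1.96 × 10^35 kg/m³.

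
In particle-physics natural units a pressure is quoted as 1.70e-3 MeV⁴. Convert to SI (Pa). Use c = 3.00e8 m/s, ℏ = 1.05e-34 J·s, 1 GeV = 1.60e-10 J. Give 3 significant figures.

3.56e22 Pa

Pressure is [E]/[L]³ = [E]⁴/(ℏc)³.
1 GeV⁴ → 1/(ℏc)³ × (1 GeV in J)⁴ = 2.10e37 Pa.
Convert the energy scale: 1.70e-3 MeV⁴ = 1.70e-15 GeV⁴.
Result: 1.70e-15 × 2.10e37 = 3.56e22 Pa.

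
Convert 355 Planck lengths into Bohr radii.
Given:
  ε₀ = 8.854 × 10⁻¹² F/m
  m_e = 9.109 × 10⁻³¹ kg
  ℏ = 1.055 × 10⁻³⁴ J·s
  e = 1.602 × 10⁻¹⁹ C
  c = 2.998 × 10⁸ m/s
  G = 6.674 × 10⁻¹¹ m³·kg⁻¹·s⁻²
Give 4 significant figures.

1.083 × 10⁻²²

Planck length: ℓ_P = √(ℏG/c³) = 1.616 × 10⁻³⁵ m
Bohr radius: a₀ = 4πε₀ℏ²/(m_e e²) = 5.297 × 10⁻¹¹ m
355 × 1.616 × 10⁻³⁵ / 5.297 × 10⁻¹¹ = 1.083 × 10⁻²²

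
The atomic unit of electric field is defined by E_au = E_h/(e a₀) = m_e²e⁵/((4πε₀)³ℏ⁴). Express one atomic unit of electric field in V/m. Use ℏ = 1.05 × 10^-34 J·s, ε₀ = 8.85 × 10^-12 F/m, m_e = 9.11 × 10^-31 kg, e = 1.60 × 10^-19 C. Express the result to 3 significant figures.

5.20 × 10^11 V/m

E_au = E_h/(e a₀) = m_e²e⁵/((4πε₀)³ℏ⁴)
E_h = 4.38 × 10^-18 J
a₀ = 5.26 × 10^-11 m
E_h/(e·a₀) = 5.20 × 10^11 V/m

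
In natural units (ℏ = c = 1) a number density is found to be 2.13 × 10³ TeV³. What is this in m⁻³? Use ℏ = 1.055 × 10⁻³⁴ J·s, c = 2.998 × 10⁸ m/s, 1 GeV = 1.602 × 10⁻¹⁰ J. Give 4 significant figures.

2.768 × 10⁵⁹ m⁻³

Number density is [L]⁻³ = [E]³/(ℏc)³.
1 GeV³ → 1/(ℏc)³ × (1 GeV in J)³ = 1.299 × 10⁴⁷ m⁻³.
Convert the energy scale: 2.13 × 10³ TeV³ = 2.13 × 10¹² GeV³.
Result: 2.13 × 10¹² × 1.299 × 10⁴⁷ = 2.768 × 10⁵⁹ m⁻³.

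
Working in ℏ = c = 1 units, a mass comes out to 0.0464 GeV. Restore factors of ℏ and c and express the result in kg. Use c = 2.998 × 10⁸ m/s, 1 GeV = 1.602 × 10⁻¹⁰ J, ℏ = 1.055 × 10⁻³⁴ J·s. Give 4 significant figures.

Mass is [E]/c²; divide by c².
1 GeV → 1/c² × (1 GeV in J) = 1.782 × 10⁻²⁷ kg.
Result: 0.0464 × 1.782 × 10⁻²⁷ = 8.270 × 10⁻²⁹ kg.

8.270 × 10⁻²⁹ kg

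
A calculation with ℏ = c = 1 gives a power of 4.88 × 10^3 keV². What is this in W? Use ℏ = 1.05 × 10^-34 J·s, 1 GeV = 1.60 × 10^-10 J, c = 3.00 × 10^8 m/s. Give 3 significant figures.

1.19 × 10^6 W

Power is [E]/[T] = [E]²/ℏ.
1 GeV² → 1/ℏ × (1 GeV in J)² = 2.44 × 10^14 W.
Convert the energy scale: 4.88 × 10^3 keV² = 4.88 × 10^-9 GeV².
Result: 4.88 × 10^-9 × 2.44 × 10^14 = 1.19 × 10^6 W.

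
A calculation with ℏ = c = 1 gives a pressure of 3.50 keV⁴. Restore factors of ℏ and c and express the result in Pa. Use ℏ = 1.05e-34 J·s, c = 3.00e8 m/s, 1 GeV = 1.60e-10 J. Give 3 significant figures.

7.34e13 Pa

Pressure is [E]/[L]³ = [E]⁴/(ℏc)³.
1 GeV⁴ → 1/(ℏc)³ × (1 GeV in J)⁴ = 2.10e37 Pa.
Convert the energy scale: 3.50 keV⁴ = 3.50e-24 GeV⁴.
Result: 3.50e-24 × 2.10e37 = 7.34e13 Pa.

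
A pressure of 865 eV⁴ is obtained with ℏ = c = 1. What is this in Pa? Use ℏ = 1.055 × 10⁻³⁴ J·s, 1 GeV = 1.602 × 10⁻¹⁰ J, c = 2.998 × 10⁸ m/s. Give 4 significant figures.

Pressure is [E]/[L]³ = [E]⁴/(ℏc)³.
1 GeV⁴ → 1/(ℏc)³ × (1 GeV in J)⁴ = 2.082 × 10³⁷ Pa.
Convert the energy scale: 865 eV⁴ = 8.65 × 10⁻³⁴ GeV⁴.
Result: 8.65 × 10⁻³⁴ × 2.082 × 10³⁷ = 1.801 × 10⁴ Pa.

1.801 × 10⁴ Pa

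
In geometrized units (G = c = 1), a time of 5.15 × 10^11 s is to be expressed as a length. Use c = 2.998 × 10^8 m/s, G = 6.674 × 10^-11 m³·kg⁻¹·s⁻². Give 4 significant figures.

Time → length via c.
5.15 × 10^11 s × (c) = 1.544 × 10^20 m

1.544 × 10^20 m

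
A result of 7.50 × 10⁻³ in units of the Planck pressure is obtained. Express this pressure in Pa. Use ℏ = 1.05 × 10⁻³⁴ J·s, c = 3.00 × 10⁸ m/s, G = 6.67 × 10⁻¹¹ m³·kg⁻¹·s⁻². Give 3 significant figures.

One Planck pressure: p_P = c⁷/(ℏG²) = 4.68 × 10¹¹³ Pa.
7.50 × 10⁻³ × 4.68 × 10¹¹³ Pa = 3.51 × 10¹¹¹ Pa

3.51 × 10¹¹¹ Pa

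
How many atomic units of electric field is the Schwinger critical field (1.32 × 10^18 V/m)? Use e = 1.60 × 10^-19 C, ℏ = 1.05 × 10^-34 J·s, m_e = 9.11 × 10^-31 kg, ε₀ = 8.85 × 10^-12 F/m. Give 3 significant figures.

2.54 × 10^6

atomic unit of electric field: E_au = E_h/(e a₀) = m_e²e⁵/((4πε₀)³ℏ⁴) = 5.20 × 10^11 V/m.
1.32 × 10^18 / 5.20 × 10^11 = 2.54 × 10^6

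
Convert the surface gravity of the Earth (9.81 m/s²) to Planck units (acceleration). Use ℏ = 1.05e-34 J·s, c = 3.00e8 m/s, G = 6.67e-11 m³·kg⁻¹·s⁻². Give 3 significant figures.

1.76e-51

Planck acceleration: a_P = √(c⁷/(ℏG)) = 5.59e51 m/s².
9.81 / 5.59e51 = 1.76e-51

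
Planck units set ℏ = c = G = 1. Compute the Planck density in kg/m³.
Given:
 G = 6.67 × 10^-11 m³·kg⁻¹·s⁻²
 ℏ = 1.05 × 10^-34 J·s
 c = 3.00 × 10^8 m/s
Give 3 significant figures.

5.20 × 10^96 kg/m³

From ℏ = c = G = 1 the density scale is ρ_P = c⁵/(ℏG²).
  = 2.43 × 10^42 / 4.67 × 10^-55
  = 5.20 × 10^96 kg/m³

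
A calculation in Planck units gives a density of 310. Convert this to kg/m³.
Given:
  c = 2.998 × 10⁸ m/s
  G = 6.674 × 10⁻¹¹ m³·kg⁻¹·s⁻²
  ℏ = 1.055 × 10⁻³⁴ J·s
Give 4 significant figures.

1.598 × 10⁹⁹ kg/m³

One Planck density: ρ_P = c⁵/(ℏG²) = 5.154 × 10⁹⁶ kg/m³.
310 × 5.154 × 10⁹⁶ kg/m³ = 1.598 × 10⁹⁹ kg/m³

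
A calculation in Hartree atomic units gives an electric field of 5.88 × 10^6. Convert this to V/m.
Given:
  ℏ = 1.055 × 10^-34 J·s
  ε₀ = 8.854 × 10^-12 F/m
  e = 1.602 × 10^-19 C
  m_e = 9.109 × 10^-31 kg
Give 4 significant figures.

One atomic unit of electric field: E_au = E_h/(e a₀) = m_e²e⁵/((4πε₀)³ℏ⁴) = 5.131 × 10^11 V/m.
5.88 × 10^6 × 5.131 × 10^11 V/m = 3.017 × 10^18 V/m

3.017 × 10^18 V/m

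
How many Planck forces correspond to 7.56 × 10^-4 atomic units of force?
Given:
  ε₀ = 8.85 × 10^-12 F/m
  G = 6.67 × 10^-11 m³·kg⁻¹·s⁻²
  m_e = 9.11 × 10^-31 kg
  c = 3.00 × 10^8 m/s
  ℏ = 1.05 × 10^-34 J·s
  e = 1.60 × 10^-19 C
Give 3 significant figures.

5.18 × 10^-55

atomic unit of force: F_au = E_h/a₀ = m_e²e⁶/((4πε₀)³ℏ⁴) = 8.33 × 10^-8 N
Planck force: F_P = c⁴/G = 1.21 × 10^44 N
7.56 × 10^-4 × 8.33 × 10^-8 / 1.21 × 10^44 = 5.18 × 10^-55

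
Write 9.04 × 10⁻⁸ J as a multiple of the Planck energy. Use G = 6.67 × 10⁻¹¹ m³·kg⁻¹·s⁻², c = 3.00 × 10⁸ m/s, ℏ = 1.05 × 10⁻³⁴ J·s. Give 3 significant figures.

4.62 × 10⁻¹⁷

Planck energy: E_P = √(ℏc⁵/G) = 1.96 × 10⁹ J.
9.04 × 10⁻⁸ / 1.96 × 10⁹ = 4.62 × 10⁻¹⁷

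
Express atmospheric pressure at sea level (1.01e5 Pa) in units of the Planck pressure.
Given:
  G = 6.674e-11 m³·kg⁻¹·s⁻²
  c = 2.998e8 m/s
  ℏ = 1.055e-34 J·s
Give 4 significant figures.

2.180e-109

Planck pressure: p_P = c⁷/(ℏG²) = 4.632e113 Pa.
1.01e5 / 4.632e113 = 2.180e-109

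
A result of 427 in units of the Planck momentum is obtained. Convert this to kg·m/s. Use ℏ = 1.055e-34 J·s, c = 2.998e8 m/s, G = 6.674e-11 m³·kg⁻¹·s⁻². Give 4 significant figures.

2.787e3 kg·m/s

One Planck momentum: p_P = √(ℏc³/G) = 6.527 kg·m/s.
427 × 6.527 kg·m/s = 2.787e3 kg·m/s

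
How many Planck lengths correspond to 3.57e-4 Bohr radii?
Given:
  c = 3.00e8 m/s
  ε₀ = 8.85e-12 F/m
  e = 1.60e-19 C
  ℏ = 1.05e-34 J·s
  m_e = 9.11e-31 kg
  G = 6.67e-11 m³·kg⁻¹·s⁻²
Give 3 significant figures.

Bohr radius: a₀ = 4πε₀ℏ²/(m_e e²) = 5.26e-11 m
Planck length: ℓ_P = √(ℏG/c³) = 1.61e-35 m
3.57e-4 × 5.26e-11 / 1.61e-35 = 1.17e21

1.17e21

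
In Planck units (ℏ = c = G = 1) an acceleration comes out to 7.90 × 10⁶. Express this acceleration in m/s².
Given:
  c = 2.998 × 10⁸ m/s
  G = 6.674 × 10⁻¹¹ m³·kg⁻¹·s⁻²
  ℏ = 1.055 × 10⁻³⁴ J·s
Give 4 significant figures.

4.393 × 10⁵⁸ m/s²

One Planck acceleration: a_P = √(c⁷/(ℏG)) = 5.560 × 10⁵¹ m/s².
7.90 × 10⁶ × 5.560 × 10⁵¹ m/s² = 4.393 × 10⁵⁸ m/s²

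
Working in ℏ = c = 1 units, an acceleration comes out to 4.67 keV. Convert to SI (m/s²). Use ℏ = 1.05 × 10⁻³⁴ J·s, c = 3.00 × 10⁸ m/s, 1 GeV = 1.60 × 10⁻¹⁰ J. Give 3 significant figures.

Acceleration is [L]/[T]² = c·[E]/ℏ.
1 GeV → c/ℏ × (1 GeV in J) = 4.57 × 10³² m/s².
Convert the energy scale: 4.67 keV = 4.67 × 10⁻⁶ GeV.
Result: 4.67 × 10⁻⁶ × 4.57 × 10³² = 2.13 × 10²⁷ m/s².

2.13 × 10²⁷ m/s²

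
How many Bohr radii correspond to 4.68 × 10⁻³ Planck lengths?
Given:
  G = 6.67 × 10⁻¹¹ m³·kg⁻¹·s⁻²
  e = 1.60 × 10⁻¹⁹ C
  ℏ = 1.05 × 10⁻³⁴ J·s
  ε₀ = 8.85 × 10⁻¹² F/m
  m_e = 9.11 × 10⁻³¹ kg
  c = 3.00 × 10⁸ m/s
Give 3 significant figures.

Planck length: ℓ_P = √(ℏG/c³) = 1.61 × 10⁻³⁵ m
Bohr radius: a₀ = 4πε₀ℏ²/(m_e e²) = 5.26 × 10⁻¹¹ m
4.68 × 10⁻³ × 1.61 × 10⁻³⁵ / 5.26 × 10⁻¹¹ = 1.43 × 10⁻²⁷

1.43 × 10⁻²⁷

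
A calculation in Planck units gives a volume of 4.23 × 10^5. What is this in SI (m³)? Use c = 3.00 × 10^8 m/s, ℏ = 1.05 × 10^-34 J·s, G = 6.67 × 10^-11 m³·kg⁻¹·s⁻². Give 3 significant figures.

One Planck volume: V_P = (ℏG/c³)^(3/2) = 4.18 × 10^-105 m³.
4.23 × 10^5 × 4.18 × 10^-105 m³ = 1.77 × 10^-99 m³

1.77 × 10^-99 m³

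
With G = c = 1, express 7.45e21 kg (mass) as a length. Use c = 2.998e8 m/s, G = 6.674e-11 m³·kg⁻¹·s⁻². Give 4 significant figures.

5.532e-6 m

In G = c = 1 units mass has dimensions of length; the conversion factor is G/c².
7.45e21 kg × (G/c²) = 5.532e-6 m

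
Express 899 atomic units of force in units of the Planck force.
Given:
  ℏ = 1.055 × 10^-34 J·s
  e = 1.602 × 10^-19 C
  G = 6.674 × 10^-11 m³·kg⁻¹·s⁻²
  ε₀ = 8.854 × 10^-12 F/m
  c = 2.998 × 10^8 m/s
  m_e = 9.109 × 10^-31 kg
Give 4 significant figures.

atomic unit of force: F_au = E_h/a₀ = m_e²e⁶/((4πε₀)³ℏ⁴) = 8.220 × 10^-8 N
Planck force: F_P = c⁴/G = 1.210 × 10^44 N
899 × 8.220 × 10^-8 / 1.210 × 10^44 = 6.105 × 10^-49

6.105 × 10^-49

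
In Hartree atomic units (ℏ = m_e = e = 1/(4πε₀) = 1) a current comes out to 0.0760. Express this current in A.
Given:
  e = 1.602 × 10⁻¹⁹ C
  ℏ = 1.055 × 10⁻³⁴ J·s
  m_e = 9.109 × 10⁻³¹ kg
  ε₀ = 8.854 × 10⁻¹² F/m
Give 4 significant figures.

5.025 × 10⁻⁴ A

One atomic unit of electric current: I_au = e E_h/ℏ = m_e e⁵/((4πε₀)²ℏ³) = 6.612 × 10⁻³ A.
0.0760 × 6.612 × 10⁻³ A = 5.025 × 10⁻⁴ A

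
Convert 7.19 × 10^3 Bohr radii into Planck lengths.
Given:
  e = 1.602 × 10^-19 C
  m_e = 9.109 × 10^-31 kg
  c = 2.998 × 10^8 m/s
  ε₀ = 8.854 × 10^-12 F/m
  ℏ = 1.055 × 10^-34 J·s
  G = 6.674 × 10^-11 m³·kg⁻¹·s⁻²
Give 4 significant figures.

Bohr radius: a₀ = 4πε₀ℏ²/(m_e e²) = 5.297 × 10^-11 m
Planck length: ℓ_P = √(ℏG/c³) = 1.616 × 10^-35 m
7.19 × 10^3 × 5.297 × 10^-11 / 1.616 × 10^-35 = 2.356 × 10^28

2.356 × 10^28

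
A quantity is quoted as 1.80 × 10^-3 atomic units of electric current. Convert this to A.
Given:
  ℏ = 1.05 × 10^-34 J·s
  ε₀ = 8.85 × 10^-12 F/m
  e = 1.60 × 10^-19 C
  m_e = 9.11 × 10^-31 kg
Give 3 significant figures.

1.20 × 10^-5 A

One atomic unit of electric current: I_au = e E_h/ℏ = m_e e⁵/((4πε₀)²ℏ³) = 6.67 × 10^-3 A.
1.80 × 10^-3 × 6.67 × 10^-3 A = 1.20 × 10^-5 A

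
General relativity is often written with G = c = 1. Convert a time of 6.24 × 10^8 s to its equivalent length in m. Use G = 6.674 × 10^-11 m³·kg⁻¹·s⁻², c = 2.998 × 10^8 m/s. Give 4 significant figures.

1.871 × 10^17 m

Time → length via c.
6.24 × 10^8 s × (c) = 1.871 × 10^17 m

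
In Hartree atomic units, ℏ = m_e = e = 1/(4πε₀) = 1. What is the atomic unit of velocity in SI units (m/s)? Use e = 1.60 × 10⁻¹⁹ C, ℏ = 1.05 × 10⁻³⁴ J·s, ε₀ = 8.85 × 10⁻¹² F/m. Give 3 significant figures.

From ℏ = m_e = e = 1/(4πε₀) = 1 the velocity scale is v_au = e²/(4πε₀ℏ).
  = 2.56 × 10⁻³⁸ / 1.17 × 10⁻⁴⁴
  = 2.19 × 10⁶ m/s

2.19 × 10⁶ m/s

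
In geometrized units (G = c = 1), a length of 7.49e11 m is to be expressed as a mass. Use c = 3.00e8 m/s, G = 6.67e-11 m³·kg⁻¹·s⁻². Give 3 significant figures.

1.01e39 kg

Length → mass via c²/G.
7.49e11 m × (c²/G) = 1.01e39 kg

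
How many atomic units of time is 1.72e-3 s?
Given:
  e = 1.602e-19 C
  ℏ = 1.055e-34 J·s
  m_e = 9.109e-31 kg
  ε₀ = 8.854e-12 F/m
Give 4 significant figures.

atomic unit of time: τ_au = (4πε₀)²ℏ³/(m_e e⁴) = 2.423e-17 s.
1.72e-3 / 2.423e-17 = 7.099e13

7.099e13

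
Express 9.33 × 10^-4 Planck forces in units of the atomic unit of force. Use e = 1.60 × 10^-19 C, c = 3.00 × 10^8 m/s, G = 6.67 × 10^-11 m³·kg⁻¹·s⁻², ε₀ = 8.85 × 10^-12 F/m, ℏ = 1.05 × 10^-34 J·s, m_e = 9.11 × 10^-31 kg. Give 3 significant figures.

1.36 × 10^48

Planck force: F_P = c⁴/G = 1.21 × 10^44 N
atomic unit of force: F_au = E_h/a₀ = m_e²e⁶/((4πε₀)³ℏ⁴) = 8.33 × 10^-8 N
9.33 × 10^-4 × 1.21 × 10^44 / 8.33 × 10^-8 = 1.36 × 10^48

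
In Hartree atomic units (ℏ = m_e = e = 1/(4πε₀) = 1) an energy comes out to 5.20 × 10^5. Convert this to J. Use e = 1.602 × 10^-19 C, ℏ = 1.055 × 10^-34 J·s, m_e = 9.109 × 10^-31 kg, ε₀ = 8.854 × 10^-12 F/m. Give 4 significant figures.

2.264 × 10^-12 J

One hartree: E_h = m_e e⁴/(4πε₀ℏ)² = 4.354 × 10^-18 J.
5.20 × 10^5 × 4.354 × 10^-18 J = 2.264 × 10^-12 J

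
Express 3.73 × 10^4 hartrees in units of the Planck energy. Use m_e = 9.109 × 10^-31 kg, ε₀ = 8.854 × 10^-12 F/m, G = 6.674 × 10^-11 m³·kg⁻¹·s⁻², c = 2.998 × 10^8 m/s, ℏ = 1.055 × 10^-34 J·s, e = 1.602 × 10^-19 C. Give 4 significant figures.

8.301 × 10^-23

hartree: E_h = m_e e⁴/(4πε₀ℏ)² = 4.354 × 10^-18 J
Planck energy: E_P = √(ℏc⁵/G) = 1.957 × 10^9 J
3.73 × 10^4 × 4.354 × 10^-18 / 1.957 × 10^9 = 8.301 × 10^-23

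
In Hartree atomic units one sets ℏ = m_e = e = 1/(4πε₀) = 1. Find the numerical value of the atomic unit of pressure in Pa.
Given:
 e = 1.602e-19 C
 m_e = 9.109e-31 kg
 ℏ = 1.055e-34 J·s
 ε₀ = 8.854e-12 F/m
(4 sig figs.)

2.929e13 Pa

P_au = E_h/a₀³ = m_e⁴e¹⁰/((4πε₀)⁵ℏ⁸)
E_h = 4.354e-18 J
a₀ = 5.297e-11 m
E_h/a₀³ = 2.929e13 Pa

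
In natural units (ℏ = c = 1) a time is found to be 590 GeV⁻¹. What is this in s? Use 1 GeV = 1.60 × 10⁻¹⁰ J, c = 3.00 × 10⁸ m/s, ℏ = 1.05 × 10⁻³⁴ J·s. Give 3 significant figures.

3.87 × 10⁻²² s

A time is [E]⁻¹ in ℏ=c=1; restore one factor of ℏ.
1 GeV⁻¹ → ℏ × (1 GeV in J)⁻¹ = 6.56 × 10⁻²⁵ s.
Result: 590 × 6.56 × 10⁻²⁵ = 3.87 × 10⁻²² s.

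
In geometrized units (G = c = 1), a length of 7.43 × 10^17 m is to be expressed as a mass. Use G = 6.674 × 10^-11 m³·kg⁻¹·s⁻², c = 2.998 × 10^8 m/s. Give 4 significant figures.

1.001 × 10^45 kg

Length → mass via c²/G.
7.43 × 10^17 m × (c²/G) = 1.001 × 10^45 kg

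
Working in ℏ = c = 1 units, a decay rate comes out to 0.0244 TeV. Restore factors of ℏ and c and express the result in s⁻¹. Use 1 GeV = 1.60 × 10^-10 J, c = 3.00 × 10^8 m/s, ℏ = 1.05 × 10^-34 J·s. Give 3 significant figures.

A rate is [E]/ℏ; divide by ℏ.
1 GeV → 1/ℏ × (1 GeV in J) = 1.52 × 10^24 s⁻¹.
Convert the energy scale: 0.0244 TeV = 24.4 GeV.
Result: 24.4 × 1.52 × 10^24 = 3.72 × 10^25 s⁻¹.

3.72 × 10^25 s⁻¹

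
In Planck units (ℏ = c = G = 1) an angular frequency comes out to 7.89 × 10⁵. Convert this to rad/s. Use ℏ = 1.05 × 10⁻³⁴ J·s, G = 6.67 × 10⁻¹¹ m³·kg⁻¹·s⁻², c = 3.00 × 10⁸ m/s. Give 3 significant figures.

One Planck angular frequency: ω_P = √(c⁵/(ℏG)) = 1.86 × 10⁴³ rad/s.
7.89 × 10⁵ × 1.86 × 10⁴³ rad/s = 1.47 × 10⁴⁹ rad/s

1.47 × 10⁴⁹ rad/s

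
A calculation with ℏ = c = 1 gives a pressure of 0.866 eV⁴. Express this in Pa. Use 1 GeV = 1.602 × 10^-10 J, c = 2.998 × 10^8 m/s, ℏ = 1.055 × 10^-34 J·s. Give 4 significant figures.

18.03 Pa

Pressure is [E]/[L]³ = [E]⁴/(ℏc)³.
1 GeV⁴ → 1/(ℏc)³ × (1 GeV in J)⁴ = 2.082 × 10^37 Pa.
Convert the energy scale: 0.866 eV⁴ = 8.66 × 10^-37 GeV⁴.
Result: 8.66 × 10^-37 × 2.082 × 10^37 = 18.03 Pa.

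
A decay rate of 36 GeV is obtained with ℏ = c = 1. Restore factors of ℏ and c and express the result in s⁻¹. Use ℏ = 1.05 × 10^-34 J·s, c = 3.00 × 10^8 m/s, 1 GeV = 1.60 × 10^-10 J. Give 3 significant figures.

5.49 × 10^25 s⁻¹

A rate is [E]/ℏ; divide by ℏ.
1 GeV → 1/ℏ × (1 GeV in J) = 1.52 × 10^24 s⁻¹.
Result: 36 × 1.52 × 10^24 = 5.49 × 10^25 s⁻¹.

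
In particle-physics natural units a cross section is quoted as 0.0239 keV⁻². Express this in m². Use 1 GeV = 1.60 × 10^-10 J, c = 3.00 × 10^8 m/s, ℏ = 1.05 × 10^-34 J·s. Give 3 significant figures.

9.26 × 10^-22 m²

Area is [L]² = [E]⁻²·(ℏc)²; restore (ℏc)².
1 GeV⁻² → (ℏc)² × (1 GeV in J)⁻² = 3.88 × 10^-32 m².
Convert the energy scale: 0.0239 keV⁻² = 2.39 × 10^10 GeV⁻².
Result: 2.39 × 10^10 × 3.88 × 10^-32 = 9.26 × 10^-22 m².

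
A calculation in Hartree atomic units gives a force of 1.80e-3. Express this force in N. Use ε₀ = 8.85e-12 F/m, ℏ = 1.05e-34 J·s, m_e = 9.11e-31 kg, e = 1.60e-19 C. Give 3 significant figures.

One atomic unit of force: F_au = E_h/a₀ = m_e²e⁶/((4πε₀)³ℏ⁴) = 8.33e-8 N.
1.80e-3 × 8.33e-8 N = 1.50e-10 N

1.50e-10 N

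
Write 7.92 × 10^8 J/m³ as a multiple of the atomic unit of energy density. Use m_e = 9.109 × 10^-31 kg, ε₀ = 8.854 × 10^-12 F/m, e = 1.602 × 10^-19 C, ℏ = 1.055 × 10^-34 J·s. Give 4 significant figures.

2.704 × 10^-5

atomic unit of energy density: u_au = E_h/a₀³ = m_e⁴e¹⁰/((4πε₀)⁵ℏ⁸) = 2.929 × 10^13 J/m³.
7.92 × 10^8 / 2.929 × 10^13 = 2.704 × 10^-5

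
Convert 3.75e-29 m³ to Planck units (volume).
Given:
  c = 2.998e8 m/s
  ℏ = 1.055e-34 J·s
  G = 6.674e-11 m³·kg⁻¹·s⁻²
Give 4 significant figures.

8.878e75

Planck volume: V_P = (ℏG/c³)^(3/2) = 4.224e-105 m³.
3.75e-29 / 4.224e-105 = 8.878e75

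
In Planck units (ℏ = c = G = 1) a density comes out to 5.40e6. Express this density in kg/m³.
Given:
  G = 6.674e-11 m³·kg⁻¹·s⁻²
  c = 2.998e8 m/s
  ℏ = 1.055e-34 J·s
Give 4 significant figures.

One Planck density: ρ_P = c⁵/(ℏG²) = 5.154e96 kg/m³.
5.40e6 × 5.154e96 kg/m³ = 2.783e103 kg/m³

2.783e103 kg/m³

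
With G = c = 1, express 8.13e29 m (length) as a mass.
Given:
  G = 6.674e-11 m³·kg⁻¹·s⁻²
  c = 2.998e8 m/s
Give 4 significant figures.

1.095e57 kg

Length → mass via c²/G.
8.13e29 m × (c²/G) = 1.095e57 kg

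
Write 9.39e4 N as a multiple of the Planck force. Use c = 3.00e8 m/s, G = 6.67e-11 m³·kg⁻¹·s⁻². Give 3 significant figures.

Planck force: F_P = c⁴/G = 1.21e44 N.
9.39e4 / 1.21e44 = 7.73e-40

7.73e-40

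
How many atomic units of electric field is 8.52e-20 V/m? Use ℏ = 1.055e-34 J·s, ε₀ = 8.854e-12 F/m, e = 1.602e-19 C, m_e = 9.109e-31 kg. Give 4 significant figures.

1.661e-31

atomic unit of electric field: E_au = E_h/(e a₀) = m_e²e⁵/((4πε₀)³ℏ⁴) = 5.131e11 V/m.
8.52e-20 / 5.131e11 = 1.661e-31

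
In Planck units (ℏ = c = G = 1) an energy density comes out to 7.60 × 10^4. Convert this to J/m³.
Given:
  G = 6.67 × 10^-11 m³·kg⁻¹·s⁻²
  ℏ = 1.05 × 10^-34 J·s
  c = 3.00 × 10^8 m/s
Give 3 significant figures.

3.56 × 10^118 J/m³

One Planck energy density: u_P = c⁷/(ℏG²) = 4.68 × 10^113 J/m³.
7.60 × 10^4 × 4.68 × 10^113 J/m³ = 3.56 × 10^118 J/m³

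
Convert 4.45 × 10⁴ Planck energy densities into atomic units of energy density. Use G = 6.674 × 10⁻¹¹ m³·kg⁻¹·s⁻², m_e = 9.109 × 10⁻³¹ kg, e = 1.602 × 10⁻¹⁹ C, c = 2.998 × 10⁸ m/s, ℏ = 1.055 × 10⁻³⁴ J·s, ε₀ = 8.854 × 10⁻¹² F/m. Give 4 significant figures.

7.037 × 10¹⁰⁴

Planck energy density: u_P = c⁷/(ℏG²) = 4.632 × 10¹¹³ J/m³
atomic unit of energy density: u_au = E_h/a₀³ = m_e⁴e¹⁰/((4πε₀)⁵ℏ⁸) = 2.929 × 10¹³ J/m³
4.45 × 10⁴ × 4.632 × 10¹¹³ / 2.929 × 10¹³ = 7.037 × 10¹⁰⁴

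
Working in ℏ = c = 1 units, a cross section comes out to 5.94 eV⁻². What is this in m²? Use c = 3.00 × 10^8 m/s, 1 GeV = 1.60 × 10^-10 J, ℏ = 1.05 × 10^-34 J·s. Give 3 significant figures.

2.30 × 10^-13 m²

Area is [L]² = [E]⁻²·(ℏc)²; restore (ℏc)².
1 GeV⁻² → (ℏc)² × (1 GeV in J)⁻² = 3.88 × 10^-32 m².
Convert the energy scale: 5.94 eV⁻² = 5.94 × 10^18 GeV⁻².
Result: 5.94 × 10^18 × 3.88 × 10^-32 = 2.30 × 10^-13 m².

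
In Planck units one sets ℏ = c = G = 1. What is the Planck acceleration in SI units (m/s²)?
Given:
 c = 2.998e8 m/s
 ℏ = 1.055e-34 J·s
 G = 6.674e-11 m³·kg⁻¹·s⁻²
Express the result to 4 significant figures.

a_P = √(c⁷/(ℏG))
  = √(3.092e103)
  = 5.560e51 m/s²

5.560e51 m/s²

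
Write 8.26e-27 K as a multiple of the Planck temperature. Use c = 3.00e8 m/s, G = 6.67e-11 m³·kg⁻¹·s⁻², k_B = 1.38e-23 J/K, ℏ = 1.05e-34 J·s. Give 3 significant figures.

5.83e-59

Planck temperature: T_P = √(ℏc⁵/G) / k_B = 1.42e32 K.
8.26e-27 / 1.42e32 = 5.83e-59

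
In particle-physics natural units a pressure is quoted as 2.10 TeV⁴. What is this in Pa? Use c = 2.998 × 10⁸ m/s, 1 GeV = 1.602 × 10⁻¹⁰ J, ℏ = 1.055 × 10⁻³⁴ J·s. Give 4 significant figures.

Pressure is [E]/[L]³ = [E]⁴/(ℏc)³.
1 GeV⁴ → 1/(ℏc)³ × (1 GeV in J)⁴ = 2.082 × 10³⁷ Pa.
Convert the energy scale: 2.10 TeV⁴ = 2.10 × 10¹² GeV⁴.
Result: 2.10 × 10¹² × 2.082 × 10³⁷ = 4.371 × 10⁴⁹ Pa.

4.371 × 10⁴⁹ Pa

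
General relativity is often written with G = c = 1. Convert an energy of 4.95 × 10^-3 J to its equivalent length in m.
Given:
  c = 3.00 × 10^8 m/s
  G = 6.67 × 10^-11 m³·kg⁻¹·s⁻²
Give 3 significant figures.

4.08 × 10^-47 m

Energy → length via G/c⁴.
4.95 × 10^-3 J × (G/c⁴) = 4.08 × 10^-47 m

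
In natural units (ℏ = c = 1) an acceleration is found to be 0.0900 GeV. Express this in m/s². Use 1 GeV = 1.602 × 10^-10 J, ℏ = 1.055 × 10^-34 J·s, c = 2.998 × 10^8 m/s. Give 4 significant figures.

Acceleration is [L]/[T]² = c·[E]/ℏ.
1 GeV → c/ℏ × (1 GeV in J) = 4.552 × 10^32 m/s².
Result: 0.0900 × 4.552 × 10^32 = 4.097 × 10^31 m/s².

4.097 × 10^31 m/s²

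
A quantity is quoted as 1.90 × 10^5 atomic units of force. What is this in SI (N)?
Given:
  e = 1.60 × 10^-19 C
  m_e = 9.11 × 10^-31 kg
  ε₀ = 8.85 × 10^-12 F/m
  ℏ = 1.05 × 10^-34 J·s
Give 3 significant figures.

0.0158 N

One atomic unit of force: F_au = E_h/a₀ = m_e²e⁶/((4πε₀)³ℏ⁴) = 8.33 × 10^-8 N.
1.90 × 10^5 × 8.33 × 10^-8 N = 0.0158 N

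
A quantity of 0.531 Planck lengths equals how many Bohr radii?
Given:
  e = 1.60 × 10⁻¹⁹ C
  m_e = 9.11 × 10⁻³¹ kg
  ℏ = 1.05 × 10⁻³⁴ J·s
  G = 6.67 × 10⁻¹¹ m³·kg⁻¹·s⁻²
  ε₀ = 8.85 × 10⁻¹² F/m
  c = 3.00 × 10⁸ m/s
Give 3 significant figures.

Planck length: ℓ_P = √(ℏG/c³) = 1.61 × 10⁻³⁵ m
Bohr radius: a₀ = 4πε₀ℏ²/(m_e e²) = 5.26 × 10⁻¹¹ m
0.531 × 1.61 × 10⁻³⁵ / 5.26 × 10⁻¹¹ = 1.63 × 10⁻²⁵

1.63 × 10⁻²⁵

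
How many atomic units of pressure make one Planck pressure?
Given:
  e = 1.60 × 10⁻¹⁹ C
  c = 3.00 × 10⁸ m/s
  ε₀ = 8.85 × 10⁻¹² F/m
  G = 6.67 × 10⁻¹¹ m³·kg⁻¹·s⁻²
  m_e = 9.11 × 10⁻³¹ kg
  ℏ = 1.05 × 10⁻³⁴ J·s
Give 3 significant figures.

Planck pressure: p_P = c⁷/(ℏG²) = 4.68 × 10¹¹³ Pa
atomic unit of pressure: P_au = E_h/a₀³ = m_e⁴e¹⁰/((4πε₀)⁵ℏ⁸) = 3.01 × 10¹³ Pa
ratio = 4.68 × 10¹¹³ / 3.01 × 10¹³ = 1.55 × 10¹⁰⁰

1.55 × 10¹⁰⁰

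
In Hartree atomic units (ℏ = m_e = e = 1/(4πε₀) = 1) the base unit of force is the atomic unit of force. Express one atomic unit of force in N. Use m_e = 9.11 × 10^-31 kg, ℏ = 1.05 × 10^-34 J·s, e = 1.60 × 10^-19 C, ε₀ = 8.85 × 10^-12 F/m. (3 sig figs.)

F_au = E_h/a₀ = m_e²e⁶/((4πε₀)³ℏ⁴)
E_h = 4.38 × 10^-18 J
a₀ = 5.26 × 10^-11 m
E_h/a₀ = 8.33 × 10^-8 N

8.33 × 10^-8 N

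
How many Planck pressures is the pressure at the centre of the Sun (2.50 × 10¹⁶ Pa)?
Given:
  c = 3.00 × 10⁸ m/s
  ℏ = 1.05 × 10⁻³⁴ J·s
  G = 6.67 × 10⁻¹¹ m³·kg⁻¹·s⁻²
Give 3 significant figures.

Planck pressure: p_P = c⁷/(ℏG²) = 4.68 × 10¹¹³ Pa.
2.50 × 10¹⁶ / 4.68 × 10¹¹³ = 5.34 × 10⁻⁹⁸

5.34 × 10⁻⁹⁸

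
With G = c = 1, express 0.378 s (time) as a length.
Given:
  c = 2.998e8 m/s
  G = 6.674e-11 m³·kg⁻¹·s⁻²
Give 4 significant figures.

Time → length via c.
0.378 s × (c) = 1.133e8 m

1.133e8 m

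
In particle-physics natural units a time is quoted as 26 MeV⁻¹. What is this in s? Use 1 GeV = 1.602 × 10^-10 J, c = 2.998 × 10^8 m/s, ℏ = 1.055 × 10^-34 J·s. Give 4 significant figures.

1.712 × 10^-20 s

A time is [E]⁻¹ in ℏ=c=1; restore one factor of ℏ.
1 GeV⁻¹ → ℏ × (1 GeV in J)⁻¹ = 6.586 × 10^-25 s.
Convert the energy scale: 26 MeV⁻¹ = 2.60 × 10^4 GeV⁻¹.
Result: 2.60 × 10^4 × 6.586 × 10^-25 = 1.712 × 10^-20 s.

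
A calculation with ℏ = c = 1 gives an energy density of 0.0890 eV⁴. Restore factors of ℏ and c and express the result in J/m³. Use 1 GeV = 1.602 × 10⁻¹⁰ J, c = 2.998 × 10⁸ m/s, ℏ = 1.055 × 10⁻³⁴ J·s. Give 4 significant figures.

1.853 J/m³

[E]/[L]³ = [E]⁴/(ℏc)³; restore (ℏc)⁻³.
1 GeV⁴ → 1/(ℏc)³ × (1 GeV in J)⁴ = 2.082 × 10³⁷ J/m³.
Convert the energy scale: 0.0890 eV⁴ = 8.90 × 10⁻³⁸ GeV⁴.
Result: 8.90 × 10⁻³⁸ × 2.082 × 10³⁷ = 1.853 J/m³.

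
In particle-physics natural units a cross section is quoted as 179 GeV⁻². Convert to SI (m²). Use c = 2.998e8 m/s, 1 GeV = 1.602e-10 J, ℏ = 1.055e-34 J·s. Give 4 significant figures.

6.977e-30 m²

Area is [L]² = [E]⁻²·(ℏc)²; restore (ℏc)².
1 GeV⁻² → (ℏc)² × (1 GeV in J)⁻² = 3.898e-32 m².
Result: 179 × 3.898e-32 = 6.977e-30 m².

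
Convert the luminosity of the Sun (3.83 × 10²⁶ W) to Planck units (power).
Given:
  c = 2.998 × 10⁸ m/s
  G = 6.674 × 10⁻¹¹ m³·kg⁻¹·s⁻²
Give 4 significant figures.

Planck power: P_P = c⁵/G = 3.629 × 10⁵² W.
3.83 × 10²⁶ / 3.629 × 10⁵² = 1.055 × 10⁻²⁶

1.055 × 10⁻²⁶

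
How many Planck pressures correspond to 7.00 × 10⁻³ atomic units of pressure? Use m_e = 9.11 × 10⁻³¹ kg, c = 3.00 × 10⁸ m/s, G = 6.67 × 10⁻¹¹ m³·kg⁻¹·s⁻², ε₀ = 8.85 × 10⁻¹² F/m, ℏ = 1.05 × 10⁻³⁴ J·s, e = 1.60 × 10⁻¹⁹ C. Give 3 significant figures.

4.50 × 10⁻¹⁰³

atomic unit of pressure: P_au = E_h/a₀³ = m_e⁴e¹⁰/((4πε₀)⁵ℏ⁸) = 3.01 × 10¹³ Pa
Planck pressure: p_P = c⁷/(ℏG²) = 4.68 × 10¹¹³ Pa
7.00 × 10⁻³ × 3.01 × 10¹³ / 4.68 × 10¹¹³ = 4.50 × 10⁻¹⁰³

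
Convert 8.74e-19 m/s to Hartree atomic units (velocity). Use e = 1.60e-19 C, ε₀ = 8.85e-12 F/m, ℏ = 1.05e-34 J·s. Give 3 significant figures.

3.99e-25

atomic unit of velocity: v_au = e²/(4πε₀ℏ) = 2.19e6 m/s.
8.74e-19 / 2.19e6 = 3.99e-25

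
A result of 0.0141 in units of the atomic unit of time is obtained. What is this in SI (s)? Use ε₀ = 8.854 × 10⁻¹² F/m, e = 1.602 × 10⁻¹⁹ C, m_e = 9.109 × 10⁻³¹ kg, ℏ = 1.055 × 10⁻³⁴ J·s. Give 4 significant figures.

3.416 × 10⁻¹⁹ s

One atomic unit of time: τ_au = (4πε₀)²ℏ³/(m_e e⁴) = 2.423 × 10⁻¹⁷ s.
0.0141 × 2.423 × 10⁻¹⁷ s = 3.416 × 10⁻¹⁹ s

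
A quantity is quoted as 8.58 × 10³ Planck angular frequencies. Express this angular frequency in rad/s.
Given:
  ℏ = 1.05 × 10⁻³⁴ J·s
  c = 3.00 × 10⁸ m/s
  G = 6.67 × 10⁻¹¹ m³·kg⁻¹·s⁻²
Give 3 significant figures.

One Planck angular frequency: ω_P = √(c⁵/(ℏG)) = 1.86 × 10⁴³ rad/s.
8.58 × 10³ × 1.86 × 10⁴³ rad/s = 1.60 × 10⁴⁷ rad/s

1.60 × 10⁴⁷ rad/s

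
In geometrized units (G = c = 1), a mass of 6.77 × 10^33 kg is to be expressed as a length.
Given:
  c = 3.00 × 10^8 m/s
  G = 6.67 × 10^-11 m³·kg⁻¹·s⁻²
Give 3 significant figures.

In G = c = 1 units mass has dimensions of length; the conversion factor is G/c².
6.77 × 10^33 kg × (G/c²) = 5.02 × 10^6 m

5.02 × 10^6 m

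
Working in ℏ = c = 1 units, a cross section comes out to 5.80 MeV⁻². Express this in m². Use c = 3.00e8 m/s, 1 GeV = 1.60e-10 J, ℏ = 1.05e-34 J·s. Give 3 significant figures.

2.25e-25 m²

Area is [L]² = [E]⁻²·(ℏc)²; restore (ℏc)².
1 GeV⁻² → (ℏc)² × (1 GeV in J)⁻² = 3.88e-32 m².
Convert the energy scale: 5.80 MeV⁻² = 5.80e6 GeV⁻².
Result: 5.80e6 × 3.88e-32 = 2.25e-25 m².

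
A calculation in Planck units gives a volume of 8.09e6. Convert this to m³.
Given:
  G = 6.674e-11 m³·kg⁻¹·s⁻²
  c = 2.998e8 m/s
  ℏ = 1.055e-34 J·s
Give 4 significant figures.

One Planck volume: V_P = (ℏG/c³)^(3/2) = 4.224e-105 m³.
8.09e6 × 4.224e-105 m³ = 3.417e-98 m³

3.417e-98 m³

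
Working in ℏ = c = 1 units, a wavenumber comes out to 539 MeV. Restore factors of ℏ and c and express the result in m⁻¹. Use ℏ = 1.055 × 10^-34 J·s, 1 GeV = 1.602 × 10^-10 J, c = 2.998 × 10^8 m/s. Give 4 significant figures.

Inverse length is [E]/(ℏc).
1 GeV → 1/(ℏc) × (1 GeV in J) = 5.065 × 10^15 m⁻¹.
Convert the energy scale: 539 MeV = 0.539 GeV.
Result: 0.539 × 5.065 × 10^15 = 2.730 × 10^15 m⁻¹.

2.730 × 10^15 m⁻¹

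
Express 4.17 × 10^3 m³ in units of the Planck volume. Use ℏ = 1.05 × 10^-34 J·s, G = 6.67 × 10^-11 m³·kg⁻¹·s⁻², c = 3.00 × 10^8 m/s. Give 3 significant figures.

9.98 × 10^107

Planck volume: V_P = (ℏG/c³)^(3/2) = 4.18 × 10^-105 m³.
4.17 × 10^3 / 4.18 × 10^-105 = 9.98 × 10^107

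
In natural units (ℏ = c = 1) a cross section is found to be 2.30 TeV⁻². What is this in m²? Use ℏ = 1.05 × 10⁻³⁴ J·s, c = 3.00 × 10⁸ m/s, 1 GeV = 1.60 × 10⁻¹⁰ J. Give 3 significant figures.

Area is [L]² = [E]⁻²·(ℏc)²; restore (ℏc)².
1 GeV⁻² → (ℏc)² × (1 GeV in J)⁻² = 3.88 × 10⁻³² m².
Convert the energy scale: 2.30 TeV⁻² = 2.30 × 10⁻⁶ GeV⁻².
Result: 2.30 × 10⁻⁶ × 3.88 × 10⁻³² = 8.91 × 10⁻³⁸ m².

8.91 × 10⁻³⁸ m²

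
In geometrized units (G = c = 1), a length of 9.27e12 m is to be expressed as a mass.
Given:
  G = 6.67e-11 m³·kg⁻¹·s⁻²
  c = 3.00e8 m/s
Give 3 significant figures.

1.25e40 kg

Length → mass via c²/G.
9.27e12 m × (c²/G) = 1.25e40 kg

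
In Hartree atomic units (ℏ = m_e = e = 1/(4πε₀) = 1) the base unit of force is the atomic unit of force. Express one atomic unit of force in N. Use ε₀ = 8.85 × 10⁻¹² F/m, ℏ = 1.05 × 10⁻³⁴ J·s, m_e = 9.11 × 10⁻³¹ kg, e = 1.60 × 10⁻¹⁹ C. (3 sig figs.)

F_au = E_h/a₀ = m_e²e⁶/((4πε₀)³ℏ⁴)
E_h = 4.38 × 10⁻¹⁸ J
a₀ = 5.26 × 10⁻¹¹ m
E_h/a₀ = 8.33 × 10⁻⁸ N

8.33 × 10⁻⁸ N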